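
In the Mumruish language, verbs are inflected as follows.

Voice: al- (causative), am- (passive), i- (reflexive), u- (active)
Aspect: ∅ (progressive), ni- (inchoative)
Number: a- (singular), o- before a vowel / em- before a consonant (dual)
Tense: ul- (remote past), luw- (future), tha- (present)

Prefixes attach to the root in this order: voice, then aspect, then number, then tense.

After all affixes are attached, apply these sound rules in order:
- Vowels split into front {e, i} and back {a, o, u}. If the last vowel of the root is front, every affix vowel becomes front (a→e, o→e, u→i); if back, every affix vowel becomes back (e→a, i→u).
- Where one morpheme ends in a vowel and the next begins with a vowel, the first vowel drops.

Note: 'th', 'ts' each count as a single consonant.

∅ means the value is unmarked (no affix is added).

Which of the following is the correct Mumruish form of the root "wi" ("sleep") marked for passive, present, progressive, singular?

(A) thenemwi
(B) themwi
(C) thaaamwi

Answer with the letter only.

Attach voice passive am- → amwi.
aspect = progressive: zero marking, form stays amwi.
Attach number singular a- → aamwi.
Attach tense present tha- → thaaamwi.
Apply vowel harmony: thaaamwi → theeemwi.
Apply vowel deletion: theeemwi → themwi.
So the correct form is themwi, option (B).
(C) thaaamwi is wrong: it fails to apply the sound rule(s).
(A) thenemwi is wrong: it uses inchoative instead of progressive for aspect.

B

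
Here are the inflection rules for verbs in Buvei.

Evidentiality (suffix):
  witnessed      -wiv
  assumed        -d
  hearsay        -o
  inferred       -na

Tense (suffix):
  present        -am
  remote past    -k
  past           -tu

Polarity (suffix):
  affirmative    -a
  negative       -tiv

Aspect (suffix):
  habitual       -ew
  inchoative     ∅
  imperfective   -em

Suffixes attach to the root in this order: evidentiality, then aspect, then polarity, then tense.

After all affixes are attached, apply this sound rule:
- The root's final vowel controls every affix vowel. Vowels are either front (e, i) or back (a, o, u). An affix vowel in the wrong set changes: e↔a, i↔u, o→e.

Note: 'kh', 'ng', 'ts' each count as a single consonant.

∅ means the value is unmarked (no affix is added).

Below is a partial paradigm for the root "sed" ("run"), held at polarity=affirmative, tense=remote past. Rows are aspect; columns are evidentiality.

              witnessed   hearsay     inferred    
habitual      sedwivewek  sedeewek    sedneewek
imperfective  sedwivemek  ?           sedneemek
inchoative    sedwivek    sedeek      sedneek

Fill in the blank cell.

sedeemek

Attach evidentiality hearsay -o → sedo.
Attach aspect imperfective -em → sedoem.
Attach polarity affirmative -a → sedoema.
Attach tense remote past -k → sedoemak.
Apply vowel harmony: sedoemak → sedeemek.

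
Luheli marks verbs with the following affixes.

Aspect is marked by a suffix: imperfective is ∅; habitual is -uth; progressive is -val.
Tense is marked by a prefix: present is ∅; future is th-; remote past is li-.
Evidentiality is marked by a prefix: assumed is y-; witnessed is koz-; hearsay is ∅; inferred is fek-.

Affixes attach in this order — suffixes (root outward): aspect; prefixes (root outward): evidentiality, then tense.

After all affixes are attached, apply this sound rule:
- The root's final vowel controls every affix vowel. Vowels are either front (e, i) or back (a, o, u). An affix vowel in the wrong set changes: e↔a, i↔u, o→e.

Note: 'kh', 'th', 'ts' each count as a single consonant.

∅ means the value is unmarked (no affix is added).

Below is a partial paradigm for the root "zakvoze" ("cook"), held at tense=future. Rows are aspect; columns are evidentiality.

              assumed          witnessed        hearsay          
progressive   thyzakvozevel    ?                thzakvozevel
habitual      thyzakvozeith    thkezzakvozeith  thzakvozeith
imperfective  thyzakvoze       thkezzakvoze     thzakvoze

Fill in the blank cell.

thkezzakvozevel

Attach evidentiality witnessed koz- → kozzakvoze.
Attach aspect progressive -val → kozzakvozeval.
Attach tense future th- → thkozzakvozeval.
Apply vowel harmony: thkozzakvozeval → thkezzakvozevel.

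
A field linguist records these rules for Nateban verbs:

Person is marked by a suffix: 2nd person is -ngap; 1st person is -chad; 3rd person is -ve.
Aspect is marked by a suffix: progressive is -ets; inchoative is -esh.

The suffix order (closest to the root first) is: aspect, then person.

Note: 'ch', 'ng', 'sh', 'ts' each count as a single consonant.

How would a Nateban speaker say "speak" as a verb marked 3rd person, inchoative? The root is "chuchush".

Attach aspect inchoative -esh → chuchushesh.
Attach person 3rd person -ve → chuchusheshve.

chuchusheshve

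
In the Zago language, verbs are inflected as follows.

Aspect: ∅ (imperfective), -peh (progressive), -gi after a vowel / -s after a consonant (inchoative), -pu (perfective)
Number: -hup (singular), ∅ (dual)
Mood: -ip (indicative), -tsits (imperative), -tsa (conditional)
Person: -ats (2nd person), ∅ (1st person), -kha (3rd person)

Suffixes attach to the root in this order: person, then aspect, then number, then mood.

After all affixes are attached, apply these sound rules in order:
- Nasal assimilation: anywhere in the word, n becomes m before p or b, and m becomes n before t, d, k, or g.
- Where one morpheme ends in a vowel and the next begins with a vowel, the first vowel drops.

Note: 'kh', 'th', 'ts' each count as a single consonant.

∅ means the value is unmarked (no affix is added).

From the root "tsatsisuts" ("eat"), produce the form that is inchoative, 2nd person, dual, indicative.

tsatsisutsatssip

Attach person 2nd person -ats → tsatsisutsats.
Attach aspect inchoative -s (after consonant 'ts') → tsatsisutsatss.
number = dual: zero marking, form stays tsatsisutsatss.
Attach mood indicative -ip → tsatsisutsatssip.
Nasal assimilation: no change.
Vowel deletion: no change.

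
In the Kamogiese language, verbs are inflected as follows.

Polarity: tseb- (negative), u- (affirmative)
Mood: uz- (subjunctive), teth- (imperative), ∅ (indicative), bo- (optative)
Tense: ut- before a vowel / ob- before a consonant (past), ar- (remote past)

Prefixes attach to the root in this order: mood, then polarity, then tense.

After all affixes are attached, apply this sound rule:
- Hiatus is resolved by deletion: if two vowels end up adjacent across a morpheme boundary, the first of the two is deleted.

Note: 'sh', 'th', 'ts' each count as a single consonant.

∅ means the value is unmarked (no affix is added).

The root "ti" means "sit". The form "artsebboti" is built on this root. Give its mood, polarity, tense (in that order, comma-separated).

optative, negative, remote past

Segment: ar-tseb-bo-ti.
mood: bo- → optative.
polarity: tseb- → negative.
tense: ar- → remote past.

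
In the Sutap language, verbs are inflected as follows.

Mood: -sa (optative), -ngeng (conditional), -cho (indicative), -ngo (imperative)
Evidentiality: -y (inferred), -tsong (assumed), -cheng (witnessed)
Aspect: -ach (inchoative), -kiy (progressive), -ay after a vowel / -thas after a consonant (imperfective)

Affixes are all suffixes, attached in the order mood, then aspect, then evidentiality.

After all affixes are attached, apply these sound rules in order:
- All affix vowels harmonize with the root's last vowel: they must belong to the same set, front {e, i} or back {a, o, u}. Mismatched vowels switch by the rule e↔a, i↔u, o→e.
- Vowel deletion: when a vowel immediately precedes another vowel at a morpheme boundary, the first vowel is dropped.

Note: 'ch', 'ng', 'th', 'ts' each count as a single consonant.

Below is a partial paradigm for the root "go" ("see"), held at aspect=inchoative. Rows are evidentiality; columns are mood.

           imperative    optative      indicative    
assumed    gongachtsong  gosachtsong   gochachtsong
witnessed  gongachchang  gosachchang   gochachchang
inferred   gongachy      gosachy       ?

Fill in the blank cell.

gochachy

Attach mood indicative -cho → gocho.
Attach aspect inchoative -ach → gochoach.
Attach evidentiality inferred -y → gochoachy.
Vowel harmony: no change.
Apply vowel deletion: gochoachy → gochachy.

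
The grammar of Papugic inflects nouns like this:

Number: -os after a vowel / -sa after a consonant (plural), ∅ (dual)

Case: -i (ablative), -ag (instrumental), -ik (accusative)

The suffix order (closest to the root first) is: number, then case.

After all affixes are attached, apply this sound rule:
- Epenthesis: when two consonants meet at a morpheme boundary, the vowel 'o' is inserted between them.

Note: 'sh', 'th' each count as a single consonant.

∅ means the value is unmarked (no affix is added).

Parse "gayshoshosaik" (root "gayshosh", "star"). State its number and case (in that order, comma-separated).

Segment: gayshosh-sa-ik.
number: -os/sa → plural.
case: -ik → accusative.

plural, accusative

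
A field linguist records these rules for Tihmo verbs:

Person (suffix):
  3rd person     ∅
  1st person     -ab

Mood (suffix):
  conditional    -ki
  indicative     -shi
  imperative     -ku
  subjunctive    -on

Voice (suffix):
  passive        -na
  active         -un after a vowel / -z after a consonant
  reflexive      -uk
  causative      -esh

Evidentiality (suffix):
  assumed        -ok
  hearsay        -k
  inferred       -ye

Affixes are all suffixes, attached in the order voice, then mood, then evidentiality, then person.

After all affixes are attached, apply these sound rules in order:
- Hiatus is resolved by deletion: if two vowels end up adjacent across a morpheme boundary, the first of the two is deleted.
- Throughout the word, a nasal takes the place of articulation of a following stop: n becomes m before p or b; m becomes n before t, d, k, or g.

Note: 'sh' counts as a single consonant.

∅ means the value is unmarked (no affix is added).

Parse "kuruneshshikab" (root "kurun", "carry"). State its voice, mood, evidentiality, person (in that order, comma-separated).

causative, indicative, hearsay, 1st person

Segment: kurun-esh-shi-k-ab.
voice: -esh → causative.
mood: -shi → indicative.
evidentiality: -k → hearsay.
person: -ab → 1st person.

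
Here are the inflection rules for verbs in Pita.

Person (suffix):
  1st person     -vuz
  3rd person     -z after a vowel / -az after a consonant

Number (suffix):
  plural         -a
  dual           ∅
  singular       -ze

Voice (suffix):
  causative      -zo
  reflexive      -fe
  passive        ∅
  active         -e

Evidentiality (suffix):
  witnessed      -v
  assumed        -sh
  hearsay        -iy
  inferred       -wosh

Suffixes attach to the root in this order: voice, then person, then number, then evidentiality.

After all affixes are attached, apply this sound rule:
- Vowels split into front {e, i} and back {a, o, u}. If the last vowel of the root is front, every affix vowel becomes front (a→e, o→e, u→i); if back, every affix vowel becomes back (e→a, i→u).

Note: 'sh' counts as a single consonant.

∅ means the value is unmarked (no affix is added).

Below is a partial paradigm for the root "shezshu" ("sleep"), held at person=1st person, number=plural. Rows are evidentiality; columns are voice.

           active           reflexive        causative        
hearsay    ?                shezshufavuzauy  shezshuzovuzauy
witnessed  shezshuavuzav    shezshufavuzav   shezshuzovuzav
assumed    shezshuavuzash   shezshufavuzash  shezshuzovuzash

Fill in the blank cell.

shezshuavuzauy

Attach voice active -e → shezshue.
Attach person 1st person -vuz → shezshuevuz.
Attach number plural -a → shezshuevuza.
Attach evidentiality hearsay -iy → shezshuevuzaiy.
Apply vowel harmony: shezshuevuzaiy → shezshuavuzauy.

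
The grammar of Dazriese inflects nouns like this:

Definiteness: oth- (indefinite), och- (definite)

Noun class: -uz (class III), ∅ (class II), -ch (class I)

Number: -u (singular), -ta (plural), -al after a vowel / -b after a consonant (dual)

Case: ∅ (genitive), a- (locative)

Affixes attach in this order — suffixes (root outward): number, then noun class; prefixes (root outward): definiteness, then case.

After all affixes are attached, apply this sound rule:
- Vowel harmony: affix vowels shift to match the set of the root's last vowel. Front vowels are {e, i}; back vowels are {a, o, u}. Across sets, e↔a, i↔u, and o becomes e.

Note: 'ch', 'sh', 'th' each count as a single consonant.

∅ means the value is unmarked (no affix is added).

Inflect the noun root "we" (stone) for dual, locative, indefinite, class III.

eethweeliz

Attach definiteness indefinite oth- → othwe.
Attach case locative a- → aothwe.
Attach number dual -al (after vowel 'e') → aothweal.
Attach noun class class III -uz → aothwealuz.
Apply vowel harmony: aothwealuz → eethweeliz.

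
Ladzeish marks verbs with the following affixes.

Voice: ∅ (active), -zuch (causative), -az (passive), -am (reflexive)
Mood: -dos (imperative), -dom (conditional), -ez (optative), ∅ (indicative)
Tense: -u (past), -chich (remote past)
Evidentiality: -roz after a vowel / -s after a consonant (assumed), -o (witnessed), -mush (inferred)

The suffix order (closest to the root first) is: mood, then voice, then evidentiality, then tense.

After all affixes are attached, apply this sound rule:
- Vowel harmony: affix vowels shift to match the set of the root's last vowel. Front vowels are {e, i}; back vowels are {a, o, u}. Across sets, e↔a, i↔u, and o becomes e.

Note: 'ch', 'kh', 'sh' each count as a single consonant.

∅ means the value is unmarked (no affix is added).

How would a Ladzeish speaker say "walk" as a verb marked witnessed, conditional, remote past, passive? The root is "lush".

Attach mood conditional -dom → lushdom.
Attach voice passive -az → lushdomaz.
Attach evidentiality witnessed -o → lushdomazo.
Attach tense remote past -chich → lushdomazochich.
Apply vowel harmony: lushdomazochich → lushdomazochuch.

lushdomazochuch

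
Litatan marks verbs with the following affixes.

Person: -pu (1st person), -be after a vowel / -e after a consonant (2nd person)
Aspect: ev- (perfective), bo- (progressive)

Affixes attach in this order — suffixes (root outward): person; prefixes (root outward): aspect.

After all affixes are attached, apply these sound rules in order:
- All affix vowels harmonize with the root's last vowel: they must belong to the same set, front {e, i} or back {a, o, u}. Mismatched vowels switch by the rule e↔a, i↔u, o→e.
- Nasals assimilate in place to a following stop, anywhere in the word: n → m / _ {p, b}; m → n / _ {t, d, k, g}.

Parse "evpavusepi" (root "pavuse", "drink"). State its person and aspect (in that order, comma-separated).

1st person, perfective

Segment: ev-pavuse-pu.
person: -pu → 1st person.
aspect: ev- → perfective.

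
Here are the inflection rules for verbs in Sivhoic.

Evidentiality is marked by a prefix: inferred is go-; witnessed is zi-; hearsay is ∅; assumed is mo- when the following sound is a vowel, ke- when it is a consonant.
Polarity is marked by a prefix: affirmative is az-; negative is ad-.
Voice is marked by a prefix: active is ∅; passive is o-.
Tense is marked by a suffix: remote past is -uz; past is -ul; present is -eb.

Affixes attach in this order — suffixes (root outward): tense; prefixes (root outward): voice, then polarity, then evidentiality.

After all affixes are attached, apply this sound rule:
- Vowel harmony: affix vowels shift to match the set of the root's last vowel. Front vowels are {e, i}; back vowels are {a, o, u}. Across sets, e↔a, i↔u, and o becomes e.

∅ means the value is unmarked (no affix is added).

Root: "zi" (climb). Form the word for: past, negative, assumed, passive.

meedeziil

Attach voice passive o- → ozi.
Attach polarity negative ad- → adozi.
Attach evidentiality assumed mo- (before vowel 'a') → moadozi.
Attach tense past -ul → moadoziul.
Apply vowel harmony: moadoziul → meedeziil.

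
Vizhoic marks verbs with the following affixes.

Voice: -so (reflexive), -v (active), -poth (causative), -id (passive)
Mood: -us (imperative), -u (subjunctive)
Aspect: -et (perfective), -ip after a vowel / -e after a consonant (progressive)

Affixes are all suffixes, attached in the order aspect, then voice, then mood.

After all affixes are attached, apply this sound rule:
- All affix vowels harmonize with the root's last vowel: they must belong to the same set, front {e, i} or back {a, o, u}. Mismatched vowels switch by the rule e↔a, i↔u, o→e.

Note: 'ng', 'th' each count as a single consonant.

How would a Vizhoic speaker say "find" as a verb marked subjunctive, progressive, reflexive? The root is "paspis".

Attach aspect progressive -e (after consonant 's') → paspise.
Attach voice reflexive -so → paspiseso.
Attach mood subjunctive -u → paspisesou.
Apply vowel harmony: paspisesou → paspisesei.

paspisesei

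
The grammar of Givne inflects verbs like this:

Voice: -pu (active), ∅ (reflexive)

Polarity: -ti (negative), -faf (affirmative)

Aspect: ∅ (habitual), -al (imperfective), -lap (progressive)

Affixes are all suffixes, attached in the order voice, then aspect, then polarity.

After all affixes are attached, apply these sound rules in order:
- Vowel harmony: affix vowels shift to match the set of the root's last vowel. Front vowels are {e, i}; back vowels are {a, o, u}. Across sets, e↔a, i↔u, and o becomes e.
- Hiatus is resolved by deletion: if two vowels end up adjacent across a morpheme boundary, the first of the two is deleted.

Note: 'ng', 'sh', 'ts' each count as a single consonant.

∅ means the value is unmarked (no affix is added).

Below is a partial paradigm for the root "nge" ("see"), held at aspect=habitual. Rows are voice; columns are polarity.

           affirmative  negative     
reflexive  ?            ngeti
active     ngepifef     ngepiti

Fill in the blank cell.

ngefef

voice = reflexive: zero marking, form stays nge.
aspect = habitual: zero marking, form stays nge.
Attach polarity affirmative -faf → ngefaf.
Apply vowel harmony: ngefaf → ngefef.
Vowel deletion: no change.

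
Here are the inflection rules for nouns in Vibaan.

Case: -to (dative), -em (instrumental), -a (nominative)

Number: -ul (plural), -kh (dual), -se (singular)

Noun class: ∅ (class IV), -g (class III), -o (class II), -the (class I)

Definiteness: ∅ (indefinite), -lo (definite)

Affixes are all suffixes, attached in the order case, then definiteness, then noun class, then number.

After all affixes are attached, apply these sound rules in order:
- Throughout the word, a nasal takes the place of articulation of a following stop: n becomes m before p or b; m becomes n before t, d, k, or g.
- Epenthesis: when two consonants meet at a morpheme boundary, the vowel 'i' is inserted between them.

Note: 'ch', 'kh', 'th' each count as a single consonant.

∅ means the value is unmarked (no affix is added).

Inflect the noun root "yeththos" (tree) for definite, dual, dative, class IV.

yeththositolokh

Attach case dative -to → yeththosto.
Attach definiteness definite -lo → yeththostolo.
noun class = class IV: zero marking, form stays yeththostolo.
Attach number dual -kh → yeththostolokh.
Nasal assimilation: no change.
Apply epenthesis: yeththostolokh → yeththositolokh.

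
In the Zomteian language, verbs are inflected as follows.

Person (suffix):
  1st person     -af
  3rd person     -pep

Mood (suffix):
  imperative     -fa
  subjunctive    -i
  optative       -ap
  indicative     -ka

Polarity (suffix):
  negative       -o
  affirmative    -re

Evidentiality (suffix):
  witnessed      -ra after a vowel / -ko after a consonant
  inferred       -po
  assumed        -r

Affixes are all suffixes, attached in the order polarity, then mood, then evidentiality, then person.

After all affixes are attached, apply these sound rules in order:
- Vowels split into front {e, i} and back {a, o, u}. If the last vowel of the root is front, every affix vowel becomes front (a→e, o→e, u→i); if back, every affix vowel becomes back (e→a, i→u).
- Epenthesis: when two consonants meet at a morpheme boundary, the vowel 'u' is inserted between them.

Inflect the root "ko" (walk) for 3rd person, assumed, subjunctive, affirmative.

koraurupap

Attach polarity affirmative -re → kore.
Attach mood subjunctive -i → korei.
Attach evidentiality assumed -r → koreir.
Attach person 3rd person -pep → koreirpep.
Apply vowel harmony: koreirpep → koraurpap.
Apply epenthesis: koraurpap → koraurupap.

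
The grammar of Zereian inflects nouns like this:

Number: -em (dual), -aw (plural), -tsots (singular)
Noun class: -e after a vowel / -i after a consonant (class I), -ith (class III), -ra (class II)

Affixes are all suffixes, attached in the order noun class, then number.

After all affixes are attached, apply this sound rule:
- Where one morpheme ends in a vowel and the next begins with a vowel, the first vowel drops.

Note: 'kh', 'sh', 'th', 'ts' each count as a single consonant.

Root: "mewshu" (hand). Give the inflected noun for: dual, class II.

Attach noun class class II -ra → mewshura.
Attach number dual -em → mewshuraem.
Apply vowel deletion: mewshuraem → mewshurem.

mewshurem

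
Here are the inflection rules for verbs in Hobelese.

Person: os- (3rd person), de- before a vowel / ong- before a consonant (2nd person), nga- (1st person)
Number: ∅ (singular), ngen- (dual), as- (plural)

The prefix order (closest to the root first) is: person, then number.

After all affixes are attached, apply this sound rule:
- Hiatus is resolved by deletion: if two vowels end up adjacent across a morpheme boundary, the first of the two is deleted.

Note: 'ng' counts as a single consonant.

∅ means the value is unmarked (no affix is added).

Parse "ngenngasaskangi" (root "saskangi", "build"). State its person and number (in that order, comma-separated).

1st person, dual

Segment: ngen-nga-saskangi.
person: nga- → 1st person.
number: ngen- → dual.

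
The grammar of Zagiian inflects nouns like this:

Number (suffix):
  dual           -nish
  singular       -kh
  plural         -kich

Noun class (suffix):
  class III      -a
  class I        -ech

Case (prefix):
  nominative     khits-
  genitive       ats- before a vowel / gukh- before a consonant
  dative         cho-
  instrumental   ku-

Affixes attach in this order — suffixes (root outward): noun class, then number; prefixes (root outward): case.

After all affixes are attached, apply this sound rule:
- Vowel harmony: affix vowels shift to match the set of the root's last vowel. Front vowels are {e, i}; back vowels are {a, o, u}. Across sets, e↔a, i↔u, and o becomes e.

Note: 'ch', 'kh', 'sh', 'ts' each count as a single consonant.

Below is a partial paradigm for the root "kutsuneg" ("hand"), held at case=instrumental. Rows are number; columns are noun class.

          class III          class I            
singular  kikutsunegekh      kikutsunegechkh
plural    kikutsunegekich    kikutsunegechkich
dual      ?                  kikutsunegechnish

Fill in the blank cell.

Attach noun class class III -a → kutsunega.
Attach case instrumental ku- → kukutsunega.
Attach number dual -nish → kukutsuneganish.
Apply vowel harmony: kukutsuneganish → kikutsunegenish.

kikutsunegenish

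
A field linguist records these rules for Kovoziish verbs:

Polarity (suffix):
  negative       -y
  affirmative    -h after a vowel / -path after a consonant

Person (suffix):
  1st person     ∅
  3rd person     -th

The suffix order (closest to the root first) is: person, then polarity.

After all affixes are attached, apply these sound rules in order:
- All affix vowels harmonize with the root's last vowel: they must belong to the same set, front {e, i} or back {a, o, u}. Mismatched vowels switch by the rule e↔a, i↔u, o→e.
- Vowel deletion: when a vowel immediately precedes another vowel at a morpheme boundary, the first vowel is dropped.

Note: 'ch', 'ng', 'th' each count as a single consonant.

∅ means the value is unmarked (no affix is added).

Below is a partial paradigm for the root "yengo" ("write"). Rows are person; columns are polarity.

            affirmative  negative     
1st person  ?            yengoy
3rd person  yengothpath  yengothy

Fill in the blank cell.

yengoh

person = 1st person: zero marking, form stays yengo.
Attach polarity affirmative -h (after vowel 'o') → yengoh.
Vowel harmony: no change.
Vowel deletion: no change.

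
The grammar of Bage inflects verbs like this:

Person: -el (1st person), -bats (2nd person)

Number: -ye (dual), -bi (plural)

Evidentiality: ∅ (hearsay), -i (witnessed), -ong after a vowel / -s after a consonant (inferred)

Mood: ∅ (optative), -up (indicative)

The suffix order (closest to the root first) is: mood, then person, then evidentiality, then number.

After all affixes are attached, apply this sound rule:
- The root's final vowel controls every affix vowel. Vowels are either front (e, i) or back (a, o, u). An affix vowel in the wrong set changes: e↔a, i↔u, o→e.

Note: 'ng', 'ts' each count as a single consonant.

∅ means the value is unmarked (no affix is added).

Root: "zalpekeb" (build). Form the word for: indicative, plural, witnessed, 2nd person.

Attach mood indicative -up → zalpekebup.
Attach person 2nd person -bats → zalpekebupbats.
Attach evidentiality witnessed -i → zalpekebupbatsi.
Attach number plural -bi → zalpekebupbatsibi.
Apply vowel harmony: zalpekebupbatsibi → zalpekebipbetsibi.

zalpekebipbetsibi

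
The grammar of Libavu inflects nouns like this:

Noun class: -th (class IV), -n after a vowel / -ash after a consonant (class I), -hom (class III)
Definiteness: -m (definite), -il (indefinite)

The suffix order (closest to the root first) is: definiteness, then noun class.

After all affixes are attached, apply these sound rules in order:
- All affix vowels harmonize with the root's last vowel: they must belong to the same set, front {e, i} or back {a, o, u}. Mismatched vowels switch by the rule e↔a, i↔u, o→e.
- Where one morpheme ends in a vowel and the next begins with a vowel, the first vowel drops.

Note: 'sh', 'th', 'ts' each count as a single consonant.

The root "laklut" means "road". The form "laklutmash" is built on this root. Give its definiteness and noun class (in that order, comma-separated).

definite, class I

Segment: laklut-m-ash.
definiteness: -m → definite.
noun class: -n/ash → class I.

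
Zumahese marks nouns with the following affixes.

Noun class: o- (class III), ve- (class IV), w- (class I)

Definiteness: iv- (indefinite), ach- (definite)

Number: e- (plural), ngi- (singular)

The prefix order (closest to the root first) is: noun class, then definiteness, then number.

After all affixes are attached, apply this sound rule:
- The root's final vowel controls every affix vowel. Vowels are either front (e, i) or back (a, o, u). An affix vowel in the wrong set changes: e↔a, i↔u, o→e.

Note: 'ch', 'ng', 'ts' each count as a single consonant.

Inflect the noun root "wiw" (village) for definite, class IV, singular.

Attach noun class class IV ve- → vewiw.
Attach definiteness definite ach- → achvewiw.
Attach number singular ngi- → ngiachvewiw.
Apply vowel harmony: ngiachvewiw → ngiechvewiw.

ngiechvewiw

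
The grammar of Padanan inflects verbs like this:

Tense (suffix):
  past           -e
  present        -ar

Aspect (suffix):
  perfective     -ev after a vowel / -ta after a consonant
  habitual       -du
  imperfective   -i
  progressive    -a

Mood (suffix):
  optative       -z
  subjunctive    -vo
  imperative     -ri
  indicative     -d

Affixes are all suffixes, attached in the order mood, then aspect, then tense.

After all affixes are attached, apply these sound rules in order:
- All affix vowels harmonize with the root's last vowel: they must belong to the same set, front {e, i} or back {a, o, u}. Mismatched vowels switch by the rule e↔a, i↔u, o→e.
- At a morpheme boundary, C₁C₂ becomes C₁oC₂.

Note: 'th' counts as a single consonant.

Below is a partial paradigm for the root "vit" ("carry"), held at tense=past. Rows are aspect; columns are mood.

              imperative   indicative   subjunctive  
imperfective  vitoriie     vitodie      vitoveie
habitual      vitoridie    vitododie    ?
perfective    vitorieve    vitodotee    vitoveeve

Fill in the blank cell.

vitovedie

Attach mood subjunctive -vo → vitvo.
Attach aspect habitual -du → vitvodu.
Attach tense past -e → vitvodue.
Apply vowel harmony: vitvodue → vitvedie.
Apply epenthesis: vitvedie → vitovedie.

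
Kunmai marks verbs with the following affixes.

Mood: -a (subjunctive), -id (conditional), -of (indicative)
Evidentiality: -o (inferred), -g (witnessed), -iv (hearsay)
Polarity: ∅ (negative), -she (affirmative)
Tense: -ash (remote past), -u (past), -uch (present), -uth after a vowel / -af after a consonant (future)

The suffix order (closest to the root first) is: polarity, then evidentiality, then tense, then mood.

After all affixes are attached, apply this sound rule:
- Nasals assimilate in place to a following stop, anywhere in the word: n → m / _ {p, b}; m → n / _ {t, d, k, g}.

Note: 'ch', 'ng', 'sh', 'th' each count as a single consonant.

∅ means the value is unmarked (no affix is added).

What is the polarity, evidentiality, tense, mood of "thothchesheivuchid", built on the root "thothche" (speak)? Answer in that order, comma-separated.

Segment: thothche-she-iv-uch-id.
polarity: -she → affirmative.
evidentiality: -iv → hearsay.
tense: -uch → present.
mood: -id → conditional.

affirmative, hearsay, present, conditional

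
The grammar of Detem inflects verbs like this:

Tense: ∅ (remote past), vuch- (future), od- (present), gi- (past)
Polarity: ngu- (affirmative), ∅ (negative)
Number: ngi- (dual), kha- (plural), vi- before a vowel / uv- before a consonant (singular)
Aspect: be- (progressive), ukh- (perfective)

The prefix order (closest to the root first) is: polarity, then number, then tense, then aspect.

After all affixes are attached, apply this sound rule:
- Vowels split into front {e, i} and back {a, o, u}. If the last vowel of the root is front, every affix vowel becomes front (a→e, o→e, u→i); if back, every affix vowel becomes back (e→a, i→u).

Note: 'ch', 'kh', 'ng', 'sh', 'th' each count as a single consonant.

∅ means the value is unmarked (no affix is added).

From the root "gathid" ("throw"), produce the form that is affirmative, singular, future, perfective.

Attach polarity affirmative ngu- → ngugathid.
Attach number singular uv- (before consonant 'ng') → uvngugathid.
Attach tense future vuch- → vuchuvngugathid.
Attach aspect perfective ukh- → ukhvuchuvngugathid.
Apply vowel harmony: ukhvuchuvngugathid → ikhvichivngigathid.

ikhvichivngigathid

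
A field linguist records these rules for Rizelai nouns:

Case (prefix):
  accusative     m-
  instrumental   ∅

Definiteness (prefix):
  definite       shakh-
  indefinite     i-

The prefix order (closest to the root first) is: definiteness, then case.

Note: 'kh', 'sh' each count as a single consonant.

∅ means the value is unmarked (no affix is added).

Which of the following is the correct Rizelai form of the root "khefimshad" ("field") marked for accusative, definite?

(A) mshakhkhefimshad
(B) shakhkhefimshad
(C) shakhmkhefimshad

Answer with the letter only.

Attach definiteness definite shakh- → shakhkhefimshad.
Attach case accusative m- → mshakhkhefimshad.
So the correct form is mshakhkhefimshad, option (A).
(B) shakhkhefimshad is wrong: it uses instrumental instead of accusative for case.
(C) shakhmkhefimshad is wrong: it has the affixes in the wrong order.

A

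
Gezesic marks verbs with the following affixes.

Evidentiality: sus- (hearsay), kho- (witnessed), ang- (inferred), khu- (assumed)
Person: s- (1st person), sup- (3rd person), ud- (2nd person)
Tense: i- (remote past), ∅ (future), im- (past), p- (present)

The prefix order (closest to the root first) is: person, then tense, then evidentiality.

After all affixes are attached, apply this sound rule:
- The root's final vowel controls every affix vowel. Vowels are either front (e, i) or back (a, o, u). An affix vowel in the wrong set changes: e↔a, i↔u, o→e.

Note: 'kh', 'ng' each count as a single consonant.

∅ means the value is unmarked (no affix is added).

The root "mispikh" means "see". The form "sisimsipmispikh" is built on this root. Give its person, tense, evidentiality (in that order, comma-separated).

Segment: sus-im-sup-mispikh.
person: sup- → 3rd person.
tense: im- → past.
evidentiality: sus- → hearsay.

3rd person, past, hearsay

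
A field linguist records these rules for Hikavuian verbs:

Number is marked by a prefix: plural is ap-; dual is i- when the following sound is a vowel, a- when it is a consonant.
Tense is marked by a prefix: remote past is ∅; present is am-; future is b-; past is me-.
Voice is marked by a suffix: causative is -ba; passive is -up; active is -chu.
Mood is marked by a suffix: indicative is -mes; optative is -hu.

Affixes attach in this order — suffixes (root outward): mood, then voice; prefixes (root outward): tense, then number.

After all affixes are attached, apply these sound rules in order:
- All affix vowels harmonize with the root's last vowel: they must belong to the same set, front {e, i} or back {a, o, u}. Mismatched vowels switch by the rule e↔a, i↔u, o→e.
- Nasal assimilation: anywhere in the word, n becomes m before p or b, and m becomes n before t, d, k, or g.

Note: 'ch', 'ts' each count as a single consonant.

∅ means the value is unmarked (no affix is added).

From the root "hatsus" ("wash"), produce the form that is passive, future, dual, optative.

abhatsushuup

Attach mood optative -hu → hatsushu.
Attach tense future b- → bhatsushu.
Attach number dual a- (before consonant 'b') → abhatsushu.
Attach voice passive -up → abhatsushuup.
Vowel harmony: no change.
Nasal assimilation: no change.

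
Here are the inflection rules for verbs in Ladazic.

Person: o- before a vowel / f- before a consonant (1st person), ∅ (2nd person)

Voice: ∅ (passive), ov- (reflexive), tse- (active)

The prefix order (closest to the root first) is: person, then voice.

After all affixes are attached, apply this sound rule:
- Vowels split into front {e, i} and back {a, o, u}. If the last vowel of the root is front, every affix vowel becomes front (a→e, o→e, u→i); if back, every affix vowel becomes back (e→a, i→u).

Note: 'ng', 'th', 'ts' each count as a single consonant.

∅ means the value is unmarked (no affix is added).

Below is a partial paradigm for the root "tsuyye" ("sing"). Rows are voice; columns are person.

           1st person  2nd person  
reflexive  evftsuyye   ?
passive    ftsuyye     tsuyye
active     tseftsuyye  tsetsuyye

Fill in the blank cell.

evtsuyye

person = 2nd person: zero marking, form stays tsuyye.
Attach voice reflexive ov- → ovtsuyye.
Apply vowel harmony: ovtsuyye → evtsuyye.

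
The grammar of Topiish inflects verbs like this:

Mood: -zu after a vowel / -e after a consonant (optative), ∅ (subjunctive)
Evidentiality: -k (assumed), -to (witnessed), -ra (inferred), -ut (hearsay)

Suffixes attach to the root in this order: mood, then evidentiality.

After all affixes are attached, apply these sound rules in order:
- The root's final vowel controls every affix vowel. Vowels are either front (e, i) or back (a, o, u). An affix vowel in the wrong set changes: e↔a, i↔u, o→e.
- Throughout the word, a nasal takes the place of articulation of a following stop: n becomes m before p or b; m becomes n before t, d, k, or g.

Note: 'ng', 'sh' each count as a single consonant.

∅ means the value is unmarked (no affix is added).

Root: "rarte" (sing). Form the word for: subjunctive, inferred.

rartere

mood = subjunctive: zero marking, form stays rarte.
Attach evidentiality inferred -ra → rartera.
Apply vowel harmony: rartera → rartere.
Nasal assimilation: no change.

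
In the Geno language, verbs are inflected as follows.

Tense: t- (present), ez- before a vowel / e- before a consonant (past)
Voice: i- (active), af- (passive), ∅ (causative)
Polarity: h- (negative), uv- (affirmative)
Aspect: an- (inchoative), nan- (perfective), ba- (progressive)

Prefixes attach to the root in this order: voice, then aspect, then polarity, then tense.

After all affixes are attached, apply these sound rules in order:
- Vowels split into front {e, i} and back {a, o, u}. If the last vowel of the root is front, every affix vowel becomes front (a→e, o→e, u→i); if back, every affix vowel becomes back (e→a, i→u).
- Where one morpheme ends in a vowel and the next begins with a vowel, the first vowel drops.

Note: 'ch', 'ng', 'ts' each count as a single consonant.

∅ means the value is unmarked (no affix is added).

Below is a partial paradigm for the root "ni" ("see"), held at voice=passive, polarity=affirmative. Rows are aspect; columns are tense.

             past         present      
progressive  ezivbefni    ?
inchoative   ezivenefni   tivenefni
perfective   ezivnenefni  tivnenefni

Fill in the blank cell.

Attach voice passive af- → afni.
Attach aspect progressive ba- → baafni.
Attach polarity affirmative uv- → uvbaafni.
Attach tense present t- → tuvbaafni.
Apply vowel harmony: tuvbaafni → tivbeefni.
Apply vowel deletion: tivbeefni → tivbefni.

tivbefni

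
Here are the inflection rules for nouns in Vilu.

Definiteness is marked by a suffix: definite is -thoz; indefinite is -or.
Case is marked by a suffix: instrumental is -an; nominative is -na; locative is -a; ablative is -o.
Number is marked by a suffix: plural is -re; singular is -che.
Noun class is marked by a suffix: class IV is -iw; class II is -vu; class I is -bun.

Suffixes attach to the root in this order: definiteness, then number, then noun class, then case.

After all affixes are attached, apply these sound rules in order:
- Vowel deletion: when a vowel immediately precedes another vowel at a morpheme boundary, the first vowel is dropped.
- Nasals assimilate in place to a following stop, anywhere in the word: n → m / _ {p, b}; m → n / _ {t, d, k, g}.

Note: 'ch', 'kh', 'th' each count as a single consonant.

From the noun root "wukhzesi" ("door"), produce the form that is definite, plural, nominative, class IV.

wukhzesithozriwna

Attach definiteness definite -thoz → wukhzesithoz.
Attach number plural -re → wukhzesithozre.
Attach noun class class IV -iw → wukhzesithozreiw.
Attach case nominative -na → wukhzesithozreiwna.
Apply vowel deletion: wukhzesithozreiwna → wukhzesithozriwna.
Nasal assimilation: no change.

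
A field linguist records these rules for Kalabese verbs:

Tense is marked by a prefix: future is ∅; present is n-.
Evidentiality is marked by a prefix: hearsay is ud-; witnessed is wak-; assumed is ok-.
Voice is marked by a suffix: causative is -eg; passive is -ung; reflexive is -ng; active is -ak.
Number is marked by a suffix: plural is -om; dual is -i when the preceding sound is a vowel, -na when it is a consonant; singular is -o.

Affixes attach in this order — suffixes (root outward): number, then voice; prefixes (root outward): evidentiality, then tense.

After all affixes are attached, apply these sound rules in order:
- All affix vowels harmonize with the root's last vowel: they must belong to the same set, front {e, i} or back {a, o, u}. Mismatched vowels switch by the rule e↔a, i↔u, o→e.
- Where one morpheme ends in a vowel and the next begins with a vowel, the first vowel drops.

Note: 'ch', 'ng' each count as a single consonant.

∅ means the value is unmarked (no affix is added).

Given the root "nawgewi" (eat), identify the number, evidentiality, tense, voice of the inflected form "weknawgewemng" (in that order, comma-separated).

plural, witnessed, future, reflexive

Segment: wak-nawgewi-om-ng.
number: -om → plural.
evidentiality: wak- → witnessed.
tense: ∅ → future.
voice: -ng → reflexive.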